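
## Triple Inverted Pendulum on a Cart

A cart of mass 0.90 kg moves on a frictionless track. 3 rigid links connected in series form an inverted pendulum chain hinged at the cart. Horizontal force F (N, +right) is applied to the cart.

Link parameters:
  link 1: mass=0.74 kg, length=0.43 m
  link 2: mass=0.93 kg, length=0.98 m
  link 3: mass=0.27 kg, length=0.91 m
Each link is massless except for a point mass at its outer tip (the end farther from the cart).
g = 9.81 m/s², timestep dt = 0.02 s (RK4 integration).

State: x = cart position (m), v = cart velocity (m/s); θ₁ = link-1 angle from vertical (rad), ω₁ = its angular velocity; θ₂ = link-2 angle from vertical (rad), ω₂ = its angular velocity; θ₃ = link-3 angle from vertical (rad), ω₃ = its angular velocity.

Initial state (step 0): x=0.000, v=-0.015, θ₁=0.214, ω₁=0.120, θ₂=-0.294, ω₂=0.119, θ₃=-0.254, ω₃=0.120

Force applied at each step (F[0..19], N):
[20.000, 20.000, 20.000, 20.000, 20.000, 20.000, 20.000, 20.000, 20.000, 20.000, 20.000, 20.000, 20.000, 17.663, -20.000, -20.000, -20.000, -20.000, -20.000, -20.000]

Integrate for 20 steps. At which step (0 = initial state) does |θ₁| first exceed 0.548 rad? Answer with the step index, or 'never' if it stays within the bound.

Answer: 12

Derivation:
apply F[0]=+20.000 → step 1: x=0.003, v=0.341, θ₁=0.212, ω₁=-0.283, θ₂=-0.294, ω₂=-0.134, θ₃=-0.252, ω₃=0.130
apply F[1]=+20.000 → step 2: x=0.014, v=0.701, θ₁=0.203, ω₁=-0.703, θ₂=-0.299, ω₂=-0.383, θ₃=-0.249, ω₃=0.141
apply F[2]=+20.000 → step 3: x=0.031, v=1.068, θ₁=0.184, ω₁=-1.166, θ₂=-0.309, ω₂=-0.622, θ₃=-0.246, ω₃=0.153
apply F[3]=+20.000 → step 4: x=0.056, v=1.449, θ₁=0.155, ω₁=-1.700, θ₂=-0.324, ω₂=-0.841, θ₃=-0.243, ω₃=0.169
apply F[4]=+20.000 → step 5: x=0.089, v=1.849, θ₁=0.115, ω₁=-2.336, θ₂=-0.343, ω₂=-1.030, θ₃=-0.239, ω₃=0.186
apply F[5]=+20.000 → step 6: x=0.131, v=2.270, θ₁=0.061, ω₁=-3.111, θ₂=-0.365, ω₂=-1.171, θ₃=-0.235, ω₃=0.202
apply F[6]=+20.000 → step 7: x=0.180, v=2.709, θ₁=-0.010, ω₁=-4.048, θ₂=-0.389, ω₂=-1.242, θ₃=-0.231, ω₃=0.211
apply F[7]=+20.000 → step 8: x=0.239, v=3.149, θ₁=-0.102, ω₁=-5.135, θ₂=-0.414, ω₂=-1.220, θ₃=-0.227, ω₃=0.203
apply F[8]=+20.000 → step 9: x=0.306, v=3.542, θ₁=-0.216, ω₁=-6.255, θ₂=-0.437, ω₂=-1.110, θ₃=-0.223, ω₃=0.160
apply F[9]=+20.000 → step 10: x=0.380, v=3.818, θ₁=-0.351, ω₁=-7.170, θ₂=-0.458, ω₂=-0.973, θ₃=-0.221, ω₃=0.071
apply F[10]=+20.000 → step 11: x=0.458, v=3.946, θ₁=-0.500, ω₁=-7.686, θ₂=-0.477, ω₂=-0.907, θ₃=-0.221, ω₃=-0.054
apply F[11]=+20.000 → step 12: x=0.537, v=3.961, θ₁=-0.656, ω₁=-7.841, θ₂=-0.495, ω₂=-0.969, θ₃=-0.223, ω₃=-0.190
apply F[12]=+20.000 → step 13: x=0.616, v=3.922, θ₁=-0.812, ω₁=-7.798, θ₂=-0.516, ω₂=-1.145, θ₃=-0.228, ω₃=-0.320
apply F[13]=+17.663 → step 14: x=0.693, v=3.840, θ₁=-0.967, ω₁=-7.667, θ₂=-0.542, ω₂=-1.389, θ₃=-0.236, ω₃=-0.434
apply F[14]=-20.000 → step 15: x=0.766, v=3.377, θ₁=-1.118, ω₁=-7.477, θ₂=-0.570, ω₂=-1.399, θ₃=-0.245, ω₃=-0.445
apply F[15]=-20.000 → step 16: x=0.829, v=2.925, θ₁=-1.267, ω₁=-7.474, θ₂=-0.598, ω₂=-1.403, θ₃=-0.254, ω₃=-0.453
apply F[16]=-20.000 → step 17: x=0.883, v=2.464, θ₁=-1.418, ω₁=-7.624, θ₂=-0.626, ω₂=-1.415, θ₃=-0.263, ω₃=-0.463
apply F[17]=-20.000 → step 18: x=0.927, v=1.979, θ₁=-1.573, ω₁=-7.916, θ₂=-0.654, ω₂=-1.450, θ₃=-0.272, ω₃=-0.477
apply F[18]=-20.000 → step 19: x=0.961, v=1.456, θ₁=-1.736, ω₁=-8.358, θ₂=-0.684, ω₂=-1.528, θ₃=-0.282, ω₃=-0.497
apply F[19]=-20.000 → step 20: x=0.985, v=0.880, θ₁=-1.909, ω₁=-8.978, θ₂=-0.716, ω₂=-1.676, θ₃=-0.292, ω₃=-0.523
|θ₁| = 0.656 > 0.548 first at step 12.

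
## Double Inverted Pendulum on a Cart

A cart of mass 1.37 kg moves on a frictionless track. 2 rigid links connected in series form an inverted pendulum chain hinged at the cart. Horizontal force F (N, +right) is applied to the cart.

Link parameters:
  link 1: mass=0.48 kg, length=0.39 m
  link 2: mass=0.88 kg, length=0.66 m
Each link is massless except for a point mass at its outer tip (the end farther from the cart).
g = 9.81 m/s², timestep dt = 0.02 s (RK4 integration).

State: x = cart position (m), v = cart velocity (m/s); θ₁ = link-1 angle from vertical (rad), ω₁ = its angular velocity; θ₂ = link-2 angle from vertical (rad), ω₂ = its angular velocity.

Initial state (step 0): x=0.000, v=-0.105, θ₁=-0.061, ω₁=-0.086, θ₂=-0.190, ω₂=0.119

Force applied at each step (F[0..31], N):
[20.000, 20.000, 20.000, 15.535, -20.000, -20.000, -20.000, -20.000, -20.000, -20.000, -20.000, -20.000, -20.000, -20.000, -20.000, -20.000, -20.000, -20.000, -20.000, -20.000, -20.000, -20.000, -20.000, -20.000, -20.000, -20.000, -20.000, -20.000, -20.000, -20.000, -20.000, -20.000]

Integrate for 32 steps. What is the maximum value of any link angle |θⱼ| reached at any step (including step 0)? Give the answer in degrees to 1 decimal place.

apply F[0]=+20.000 → step 1: x=0.001, v=0.198, θ₁=-0.070, ω₁=-0.794, θ₂=-0.189, ω₂=0.028
apply F[1]=+20.000 → step 2: x=0.008, v=0.502, θ₁=-0.093, ω₁=-1.533, θ₂=-0.189, ω₂=-0.045
apply F[2]=+20.000 → step 3: x=0.021, v=0.808, θ₁=-0.131, ω₁=-2.321, θ₂=-0.190, ω₂=-0.089
apply F[3]=+15.535 → step 4: x=0.040, v=1.051, θ₁=-0.185, ω₁=-2.995, θ₂=-0.192, ω₂=-0.105
apply F[4]=-20.000 → step 5: x=0.058, v=0.798, θ₁=-0.239, ω₁=-2.486, θ₂=-0.194, ω₂=-0.088
apply F[5]=-20.000 → step 6: x=0.072, v=0.560, θ₁=-0.285, ω₁=-2.093, θ₂=-0.195, ω₂=-0.028
apply F[6]=-20.000 → step 7: x=0.081, v=0.333, θ₁=-0.324, ω₁=-1.803, θ₂=-0.195, ω₂=0.076
apply F[7]=-20.000 → step 8: x=0.085, v=0.116, θ₁=-0.357, ω₁=-1.601, θ₂=-0.192, ω₂=0.218
apply F[8]=-20.000 → step 9: x=0.085, v=-0.094, θ₁=-0.388, ω₁=-1.473, θ₂=-0.186, ω₂=0.395
apply F[9]=-20.000 → step 10: x=0.081, v=-0.299, θ₁=-0.417, ω₁=-1.409, θ₂=-0.176, ω₂=0.605
apply F[10]=-20.000 → step 11: x=0.073, v=-0.501, θ₁=-0.445, ω₁=-1.399, θ₂=-0.162, ω₂=0.845
apply F[11]=-20.000 → step 12: x=0.061, v=-0.702, θ₁=-0.473, ω₁=-1.433, θ₂=-0.142, ω₂=1.113
apply F[12]=-20.000 → step 13: x=0.045, v=-0.904, θ₁=-0.502, ω₁=-1.499, θ₂=-0.117, ω₂=1.405
apply F[13]=-20.000 → step 14: x=0.025, v=-1.107, θ₁=-0.533, ω₁=-1.585, θ₂=-0.086, ω₂=1.717
apply F[14]=-20.000 → step 15: x=0.001, v=-1.315, θ₁=-0.566, ω₁=-1.674, θ₂=-0.048, ω₂=2.042
apply F[15]=-20.000 → step 16: x=-0.028, v=-1.526, θ₁=-0.600, ω₁=-1.750, θ₂=-0.004, ω₂=2.375
apply F[16]=-20.000 → step 17: x=-0.060, v=-1.743, θ₁=-0.636, ω₁=-1.798, θ₂=0.047, ω₂=2.710
apply F[17]=-20.000 → step 18: x=-0.097, v=-1.964, θ₁=-0.672, ω₁=-1.806, θ₂=0.104, ω₂=3.044
apply F[18]=-20.000 → step 19: x=-0.139, v=-2.190, θ₁=-0.707, ω₁=-1.761, θ₂=0.169, ω₂=3.377
apply F[19]=-20.000 → step 20: x=-0.185, v=-2.418, θ₁=-0.742, ω₁=-1.655, θ₂=0.240, ω₂=3.711
apply F[20]=-20.000 → step 21: x=-0.236, v=-2.647, θ₁=-0.773, ω₁=-1.478, θ₂=0.317, ω₂=4.048
apply F[21]=-20.000 → step 22: x=-0.291, v=-2.877, θ₁=-0.800, ω₁=-1.220, θ₂=0.402, ω₂=4.396
apply F[22]=-20.000 → step 23: x=-0.351, v=-3.104, θ₁=-0.821, ω₁=-0.868, θ₂=0.493, ω₂=4.760
apply F[23]=-20.000 → step 24: x=-0.415, v=-3.329, θ₁=-0.834, ω₁=-0.407, θ₂=0.592, ω₂=5.146
apply F[24]=-20.000 → step 25: x=-0.484, v=-3.550, θ₁=-0.837, ω₁=0.183, θ₂=0.699, ω₂=5.561
apply F[25]=-20.000 → step 26: x=-0.557, v=-3.765, θ₁=-0.826, ω₁=0.924, θ₂=0.815, ω₂=6.007
apply F[26]=-20.000 → step 27: x=-0.634, v=-3.977, θ₁=-0.799, ω₁=1.840, θ₂=0.940, ω₂=6.483
apply F[27]=-20.000 → step 28: x=-0.716, v=-4.187, θ₁=-0.751, ω₁=2.955, θ₂=1.074, ω₂=6.977
apply F[28]=-20.000 → step 29: x=-0.802, v=-4.402, θ₁=-0.679, ω₁=4.286, θ₂=1.219, ω₂=7.460
apply F[29]=-20.000 → step 30: x=-0.892, v=-4.633, θ₁=-0.578, ω₁=5.836, θ₂=1.372, ω₂=7.876
apply F[30]=-20.000 → step 31: x=-0.987, v=-4.894, θ₁=-0.444, ω₁=7.575, θ₂=1.532, ω₂=8.122
apply F[31]=-20.000 → step 32: x=-1.088, v=-5.192, θ₁=-0.274, ω₁=9.400, θ₂=1.695, ω₂=8.038
Max |angle| over trajectory = 1.695 rad = 97.1°.

Answer: 97.1°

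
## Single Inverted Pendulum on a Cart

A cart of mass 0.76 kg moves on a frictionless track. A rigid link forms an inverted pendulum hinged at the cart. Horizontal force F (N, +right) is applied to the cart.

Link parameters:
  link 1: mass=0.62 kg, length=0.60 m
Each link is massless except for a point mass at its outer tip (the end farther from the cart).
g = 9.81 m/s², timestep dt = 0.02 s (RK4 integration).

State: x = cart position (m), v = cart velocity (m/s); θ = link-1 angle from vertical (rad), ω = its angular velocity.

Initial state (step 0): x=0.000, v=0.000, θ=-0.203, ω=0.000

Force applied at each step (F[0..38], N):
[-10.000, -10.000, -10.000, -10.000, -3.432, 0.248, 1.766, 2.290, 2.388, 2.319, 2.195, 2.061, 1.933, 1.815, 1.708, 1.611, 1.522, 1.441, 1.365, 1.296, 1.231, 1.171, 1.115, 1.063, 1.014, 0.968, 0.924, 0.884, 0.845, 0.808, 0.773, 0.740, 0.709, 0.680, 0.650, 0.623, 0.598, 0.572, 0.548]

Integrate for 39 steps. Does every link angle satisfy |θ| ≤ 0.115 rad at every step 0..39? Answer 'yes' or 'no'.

apply F[0]=-10.000 → step 1: x=-0.002, v=-0.224, θ=-0.200, ω=0.301
apply F[1]=-10.000 → step 2: x=-0.009, v=-0.450, θ=-0.191, ω=0.607
apply F[2]=-10.000 → step 3: x=-0.020, v=-0.680, θ=-0.176, ω=0.922
apply F[3]=-10.000 → step 4: x=-0.036, v=-0.913, θ=-0.154, ω=1.253
apply F[4]=-3.432 → step 5: x=-0.055, v=-0.983, θ=-0.128, ω=1.321
apply F[5]=+0.248 → step 6: x=-0.075, v=-0.960, θ=-0.103, ω=1.246
apply F[6]=+1.766 → step 7: x=-0.093, v=-0.901, θ=-0.079, ω=1.118
apply F[7]=+2.290 → step 8: x=-0.110, v=-0.831, θ=-0.058, ω=0.979
apply F[8]=+2.388 → step 9: x=-0.126, v=-0.760, θ=-0.040, ω=0.847
apply F[9]=+2.319 → step 10: x=-0.141, v=-0.695, θ=-0.024, ω=0.726
apply F[10]=+2.195 → step 11: x=-0.154, v=-0.634, θ=-0.011, ω=0.620
apply F[11]=+2.061 → step 12: x=-0.166, v=-0.579, θ=0.001, ω=0.527
apply F[12]=+1.933 → step 13: x=-0.177, v=-0.529, θ=0.011, ω=0.446
apply F[13]=+1.815 → step 14: x=-0.188, v=-0.484, θ=0.019, ω=0.375
apply F[14]=+1.708 → step 15: x=-0.197, v=-0.443, θ=0.026, ω=0.313
apply F[15]=+1.611 → step 16: x=-0.205, v=-0.405, θ=0.031, ω=0.260
apply F[16]=+1.522 → step 17: x=-0.213, v=-0.370, θ=0.036, ω=0.213
apply F[17]=+1.441 → step 18: x=-0.220, v=-0.338, θ=0.040, ω=0.172
apply F[18]=+1.365 → step 19: x=-0.227, v=-0.309, θ=0.043, ω=0.137
apply F[19]=+1.296 → step 20: x=-0.233, v=-0.282, θ=0.045, ω=0.107
apply F[20]=+1.231 → step 21: x=-0.238, v=-0.257, θ=0.047, ω=0.081
apply F[21]=+1.171 → step 22: x=-0.243, v=-0.234, θ=0.049, ω=0.058
apply F[22]=+1.115 → step 23: x=-0.247, v=-0.213, θ=0.050, ω=0.038
apply F[23]=+1.063 → step 24: x=-0.251, v=-0.193, θ=0.050, ω=0.021
apply F[24]=+1.014 → step 25: x=-0.255, v=-0.174, θ=0.051, ω=0.007
apply F[25]=+0.968 → step 26: x=-0.258, v=-0.157, θ=0.051, ω=-0.005
apply F[26]=+0.924 → step 27: x=-0.261, v=-0.140, θ=0.050, ω=-0.016
apply F[27]=+0.884 → step 28: x=-0.264, v=-0.125, θ=0.050, ω=-0.025
apply F[28]=+0.845 → step 29: x=-0.266, v=-0.111, θ=0.049, ω=-0.032
apply F[29]=+0.808 → step 30: x=-0.268, v=-0.098, θ=0.049, ω=-0.039
apply F[30]=+0.773 → step 31: x=-0.270, v=-0.085, θ=0.048, ω=-0.044
apply F[31]=+0.740 → step 32: x=-0.272, v=-0.073, θ=0.047, ω=-0.048
apply F[32]=+0.709 → step 33: x=-0.273, v=-0.062, θ=0.046, ω=-0.052
apply F[33]=+0.680 → step 34: x=-0.274, v=-0.051, θ=0.045, ω=-0.054
apply F[34]=+0.650 → step 35: x=-0.275, v=-0.041, θ=0.044, ω=-0.057
apply F[35]=+0.623 → step 36: x=-0.276, v=-0.032, θ=0.043, ω=-0.058
apply F[36]=+0.598 → step 37: x=-0.276, v=-0.023, θ=0.041, ω=-0.059
apply F[37]=+0.572 → step 38: x=-0.277, v=-0.014, θ=0.040, ω=-0.060
apply F[38]=+0.548 → step 39: x=-0.277, v=-0.006, θ=0.039, ω=-0.061
Max |angle| over trajectory = 0.203 rad; bound = 0.115 → exceeded.

Answer: no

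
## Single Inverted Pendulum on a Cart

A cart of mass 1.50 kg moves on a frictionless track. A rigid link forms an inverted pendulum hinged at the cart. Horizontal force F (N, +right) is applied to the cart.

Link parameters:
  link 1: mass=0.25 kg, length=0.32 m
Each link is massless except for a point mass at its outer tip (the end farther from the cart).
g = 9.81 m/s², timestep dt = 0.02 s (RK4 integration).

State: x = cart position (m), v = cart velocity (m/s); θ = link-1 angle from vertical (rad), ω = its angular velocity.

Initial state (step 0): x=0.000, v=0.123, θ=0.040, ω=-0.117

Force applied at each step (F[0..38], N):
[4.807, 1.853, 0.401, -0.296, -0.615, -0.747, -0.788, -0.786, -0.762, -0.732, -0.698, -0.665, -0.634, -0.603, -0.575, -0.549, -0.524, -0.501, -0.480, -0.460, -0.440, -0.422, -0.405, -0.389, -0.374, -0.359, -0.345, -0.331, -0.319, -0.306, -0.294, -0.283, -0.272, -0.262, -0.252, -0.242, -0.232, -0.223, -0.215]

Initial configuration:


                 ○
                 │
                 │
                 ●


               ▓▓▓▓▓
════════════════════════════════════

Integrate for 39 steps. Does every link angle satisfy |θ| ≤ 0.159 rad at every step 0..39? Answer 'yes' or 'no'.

apply F[0]=+4.807 → step 1: x=0.003, v=0.186, θ=0.036, ω=-0.290
apply F[1]=+1.853 → step 2: x=0.007, v=0.209, θ=0.030, ω=-0.343
apply F[2]=+0.401 → step 3: x=0.011, v=0.214, θ=0.023, ω=-0.341
apply F[3]=-0.296 → step 4: x=0.016, v=0.209, θ=0.016, ω=-0.315
apply F[4]=-0.615 → step 5: x=0.020, v=0.201, θ=0.010, ω=-0.280
apply F[5]=-0.747 → step 6: x=0.024, v=0.191, θ=0.005, ω=-0.244
apply F[6]=-0.788 → step 7: x=0.027, v=0.180, θ=0.001, ω=-0.209
apply F[7]=-0.786 → step 8: x=0.031, v=0.170, θ=-0.003, ω=-0.177
apply F[8]=-0.762 → step 9: x=0.034, v=0.160, θ=-0.007, ω=-0.149
apply F[9]=-0.732 → step 10: x=0.037, v=0.150, θ=-0.009, ω=-0.124
apply F[10]=-0.698 → step 11: x=0.040, v=0.141, θ=-0.012, ω=-0.103
apply F[11]=-0.665 → step 12: x=0.043, v=0.133, θ=-0.013, ω=-0.084
apply F[12]=-0.634 → step 13: x=0.045, v=0.125, θ=-0.015, ω=-0.068
apply F[13]=-0.603 → step 14: x=0.048, v=0.117, θ=-0.016, ω=-0.054
apply F[14]=-0.575 → step 15: x=0.050, v=0.110, θ=-0.017, ω=-0.042
apply F[15]=-0.549 → step 16: x=0.052, v=0.103, θ=-0.018, ω=-0.031
apply F[16]=-0.524 → step 17: x=0.054, v=0.097, θ=-0.018, ω=-0.022
apply F[17]=-0.501 → step 18: x=0.056, v=0.091, θ=-0.019, ω=-0.015
apply F[18]=-0.480 → step 19: x=0.058, v=0.085, θ=-0.019, ω=-0.008
apply F[19]=-0.460 → step 20: x=0.059, v=0.079, θ=-0.019, ω=-0.003
apply F[20]=-0.440 → step 21: x=0.061, v=0.074, θ=-0.019, ω=0.002
apply F[21]=-0.422 → step 22: x=0.062, v=0.069, θ=-0.019, ω=0.006
apply F[22]=-0.405 → step 23: x=0.064, v=0.064, θ=-0.019, ω=0.009
apply F[23]=-0.389 → step 24: x=0.065, v=0.060, θ=-0.019, ω=0.012
apply F[24]=-0.374 → step 25: x=0.066, v=0.055, θ=-0.018, ω=0.014
apply F[25]=-0.359 → step 26: x=0.067, v=0.051, θ=-0.018, ω=0.016
apply F[26]=-0.345 → step 27: x=0.068, v=0.047, θ=-0.018, ω=0.018
apply F[27]=-0.331 → step 28: x=0.069, v=0.043, θ=-0.017, ω=0.019
apply F[28]=-0.319 → step 29: x=0.070, v=0.040, θ=-0.017, ω=0.020
apply F[29]=-0.306 → step 30: x=0.071, v=0.036, θ=-0.017, ω=0.021
apply F[30]=-0.294 → step 31: x=0.071, v=0.033, θ=-0.016, ω=0.021
apply F[31]=-0.283 → step 32: x=0.072, v=0.030, θ=-0.016, ω=0.022
apply F[32]=-0.272 → step 33: x=0.073, v=0.026, θ=-0.015, ω=0.022
apply F[33]=-0.262 → step 34: x=0.073, v=0.023, θ=-0.015, ω=0.022
apply F[34]=-0.252 → step 35: x=0.073, v=0.021, θ=-0.014, ω=0.022
apply F[35]=-0.242 → step 36: x=0.074, v=0.018, θ=-0.014, ω=0.022
apply F[36]=-0.232 → step 37: x=0.074, v=0.015, θ=-0.013, ω=0.022
apply F[37]=-0.223 → step 38: x=0.074, v=0.013, θ=-0.013, ω=0.022
apply F[38]=-0.215 → step 39: x=0.075, v=0.010, θ=-0.013, ω=0.022
Max |angle| over trajectory = 0.040 rad; bound = 0.159 → within bound.

Answer: yes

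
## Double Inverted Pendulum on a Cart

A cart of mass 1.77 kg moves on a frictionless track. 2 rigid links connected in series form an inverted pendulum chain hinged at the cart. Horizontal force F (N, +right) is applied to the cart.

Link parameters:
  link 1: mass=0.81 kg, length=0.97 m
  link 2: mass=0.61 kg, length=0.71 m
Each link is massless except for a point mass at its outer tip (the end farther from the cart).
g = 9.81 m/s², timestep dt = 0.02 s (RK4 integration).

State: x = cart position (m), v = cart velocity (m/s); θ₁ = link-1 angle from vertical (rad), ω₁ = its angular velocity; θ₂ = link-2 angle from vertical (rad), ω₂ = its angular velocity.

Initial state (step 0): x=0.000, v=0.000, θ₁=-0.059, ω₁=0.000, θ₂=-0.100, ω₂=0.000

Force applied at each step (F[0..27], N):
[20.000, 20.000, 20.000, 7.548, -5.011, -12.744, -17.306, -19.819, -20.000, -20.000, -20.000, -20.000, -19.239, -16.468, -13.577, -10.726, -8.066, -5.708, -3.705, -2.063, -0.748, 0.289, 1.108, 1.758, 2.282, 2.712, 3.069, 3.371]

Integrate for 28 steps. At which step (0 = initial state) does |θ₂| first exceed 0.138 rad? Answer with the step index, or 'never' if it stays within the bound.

Answer: never

Derivation:
apply F[0]=+20.000 → step 1: x=0.002, v=0.235, θ₁=-0.061, ω₁=-0.248, θ₂=-0.100, ω₂=-0.018
apply F[1]=+20.000 → step 2: x=0.009, v=0.470, θ₁=-0.069, ω₁=-0.498, θ₂=-0.101, ω₂=-0.034
apply F[2]=+20.000 → step 3: x=0.021, v=0.706, θ₁=-0.081, ω₁=-0.753, θ₂=-0.101, ω₂=-0.045
apply F[3]=+7.548 → step 4: x=0.036, v=0.804, θ₁=-0.098, ω₁=-0.869, θ₂=-0.102, ω₂=-0.050
apply F[4]=-5.011 → step 5: x=0.052, v=0.763, θ₁=-0.115, ω₁=-0.849, θ₂=-0.103, ω₂=-0.049
apply F[5]=-12.744 → step 6: x=0.066, v=0.638, θ₁=-0.131, ω₁=-0.750, θ₂=-0.104, ω₂=-0.039
apply F[6]=-17.306 → step 7: x=0.077, v=0.466, θ₁=-0.144, ω₁=-0.607, θ₂=-0.105, ω₂=-0.022
apply F[7]=-19.819 → step 8: x=0.084, v=0.268, θ₁=-0.155, ω₁=-0.443, θ₂=-0.105, ω₂=0.002
apply F[8]=-20.000 → step 9: x=0.088, v=0.070, θ₁=-0.162, ω₁=-0.282, θ₂=-0.105, ω₂=0.031
apply F[9]=-20.000 → step 10: x=0.087, v=-0.126, θ₁=-0.166, ω₁=-0.126, θ₂=-0.104, ω₂=0.064
apply F[10]=-20.000 → step 11: x=0.083, v=-0.322, θ₁=-0.167, ω₁=0.029, θ₂=-0.102, ω₂=0.100
apply F[11]=-20.000 → step 12: x=0.074, v=-0.519, θ₁=-0.165, ω₁=0.183, θ₂=-0.100, ω₂=0.136
apply F[12]=-19.239 → step 13: x=0.062, v=-0.707, θ₁=-0.160, ω₁=0.331, θ₂=-0.097, ω₂=0.171
apply F[13]=-16.468 → step 14: x=0.046, v=-0.866, θ₁=-0.152, ω₁=0.452, θ₂=-0.093, ω₂=0.203
apply F[14]=-13.577 → step 15: x=0.028, v=-0.995, θ₁=-0.142, ω₁=0.545, θ₂=-0.089, ω₂=0.232
apply F[15]=-10.726 → step 16: x=0.007, v=-1.095, θ₁=-0.131, ω₁=0.611, θ₂=-0.084, ω₂=0.257
apply F[16]=-8.066 → step 17: x=-0.016, v=-1.166, θ₁=-0.118, ω₁=0.653, θ₂=-0.078, ω₂=0.278
apply F[17]=-5.708 → step 18: x=-0.040, v=-1.214, θ₁=-0.105, ω₁=0.674, θ₂=-0.073, ω₂=0.295
apply F[18]=-3.705 → step 19: x=-0.064, v=-1.241, θ₁=-0.091, ω₁=0.677, θ₂=-0.067, ω₂=0.308
apply F[19]=-2.063 → step 20: x=-0.089, v=-1.252, θ₁=-0.078, ω₁=0.668, θ₂=-0.060, ω₂=0.317
apply F[20]=-0.748 → step 21: x=-0.114, v=-1.249, θ₁=-0.065, ω₁=0.650, θ₂=-0.054, ω₂=0.324
apply F[21]=+0.289 → step 22: x=-0.139, v=-1.237, θ₁=-0.052, ω₁=0.625, θ₂=-0.048, ω₂=0.327
apply F[22]=+1.108 → step 23: x=-0.164, v=-1.218, θ₁=-0.040, ω₁=0.595, θ₂=-0.041, ω₂=0.328
apply F[23]=+1.758 → step 24: x=-0.188, v=-1.193, θ₁=-0.028, ω₁=0.563, θ₂=-0.034, ω₂=0.326
apply F[24]=+2.282 → step 25: x=-0.211, v=-1.164, θ₁=-0.017, ω₁=0.530, θ₂=-0.028, ω₂=0.322
apply F[25]=+2.712 → step 26: x=-0.234, v=-1.132, θ₁=-0.007, ω₁=0.496, θ₂=-0.022, ω₂=0.316
apply F[26]=+3.069 → step 27: x=-0.257, v=-1.097, θ₁=0.003, ω₁=0.462, θ₂=-0.015, ω₂=0.308
apply F[27]=+3.371 → step 28: x=-0.278, v=-1.060, θ₁=0.012, ω₁=0.428, θ₂=-0.009, ω₂=0.298
max |θ₂| = 0.105 ≤ 0.138 over all 29 states.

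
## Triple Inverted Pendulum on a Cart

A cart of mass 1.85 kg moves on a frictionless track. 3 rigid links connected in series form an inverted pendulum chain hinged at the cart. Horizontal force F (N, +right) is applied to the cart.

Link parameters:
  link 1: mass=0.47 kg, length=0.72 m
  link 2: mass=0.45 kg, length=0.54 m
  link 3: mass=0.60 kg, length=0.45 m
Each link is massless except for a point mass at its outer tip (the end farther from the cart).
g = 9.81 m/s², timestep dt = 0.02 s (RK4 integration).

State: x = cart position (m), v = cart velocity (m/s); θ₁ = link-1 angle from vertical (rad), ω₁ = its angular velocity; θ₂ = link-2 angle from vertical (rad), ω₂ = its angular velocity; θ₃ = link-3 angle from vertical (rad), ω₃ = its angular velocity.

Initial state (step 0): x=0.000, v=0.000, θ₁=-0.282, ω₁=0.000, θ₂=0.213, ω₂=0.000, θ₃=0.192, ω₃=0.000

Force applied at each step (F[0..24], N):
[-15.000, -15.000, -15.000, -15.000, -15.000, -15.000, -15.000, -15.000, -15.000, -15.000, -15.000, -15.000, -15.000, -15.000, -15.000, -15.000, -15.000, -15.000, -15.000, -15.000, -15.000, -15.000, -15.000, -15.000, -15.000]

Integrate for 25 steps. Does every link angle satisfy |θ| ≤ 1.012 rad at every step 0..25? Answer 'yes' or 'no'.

apply F[0]=-15.000 → step 1: x=-0.001, v=-0.128, θ₁=-0.283, ω₁=-0.097, θ₂=0.217, ω₂=0.431, θ₃=0.192, ω₃=-0.015
apply F[1]=-15.000 → step 2: x=-0.005, v=-0.257, θ₁=-0.286, ω₁=-0.191, θ₂=0.230, ω₂=0.862, θ₃=0.191, ω₃=-0.035
apply F[2]=-15.000 → step 3: x=-0.012, v=-0.387, θ₁=-0.291, ω₁=-0.275, θ₂=0.252, ω₂=1.292, θ₃=0.190, ω₃=-0.065
apply F[3]=-15.000 → step 4: x=-0.021, v=-0.519, θ₁=-0.297, ω₁=-0.346, θ₂=0.282, ω₂=1.720, θ₃=0.189, ω₃=-0.105
apply F[4]=-15.000 → step 5: x=-0.032, v=-0.652, θ₁=-0.304, ω₁=-0.396, θ₂=0.321, ω₂=2.140, θ₃=0.186, ω₃=-0.153
apply F[5]=-15.000 → step 6: x=-0.047, v=-0.788, θ₁=-0.312, ω₁=-0.420, θ₂=0.367, ω₂=2.547, θ₃=0.183, ω₃=-0.206
apply F[6]=-15.000 → step 7: x=-0.064, v=-0.926, θ₁=-0.321, ω₁=-0.413, θ₂=0.422, ω₂=2.936, θ₃=0.178, ω₃=-0.255
apply F[7]=-15.000 → step 8: x=-0.084, v=-1.066, θ₁=-0.329, ω₁=-0.372, θ₂=0.485, ω₂=3.303, θ₃=0.172, ω₃=-0.292
apply F[8]=-15.000 → step 9: x=-0.107, v=-1.209, θ₁=-0.335, ω₁=-0.295, θ₂=0.554, ω₂=3.648, θ₃=0.166, ω₃=-0.306
apply F[9]=-15.000 → step 10: x=-0.132, v=-1.352, θ₁=-0.340, ω₁=-0.180, θ₂=0.631, ω₂=3.971, θ₃=0.160, ω₃=-0.291
apply F[10]=-15.000 → step 11: x=-0.161, v=-1.496, θ₁=-0.342, ω₁=-0.027, θ₂=0.713, ω₂=4.277, θ₃=0.155, ω₃=-0.238
apply F[11]=-15.000 → step 12: x=-0.192, v=-1.641, θ₁=-0.341, ω₁=0.162, θ₂=0.801, ω₂=4.569, θ₃=0.151, ω₃=-0.141
apply F[12]=-15.000 → step 13: x=-0.226, v=-1.787, θ₁=-0.336, ω₁=0.389, θ₂=0.896, ω₂=4.851, θ₃=0.150, ω₃=0.006
apply F[13]=-15.000 → step 14: x=-0.263, v=-1.933, θ₁=-0.325, ω₁=0.653, θ₂=0.995, ω₂=5.128, θ₃=0.152, ω₃=0.207
apply F[14]=-15.000 → step 15: x=-0.304, v=-2.080, θ₁=-0.309, ω₁=0.957, θ₂=1.101, ω₂=5.401, θ₃=0.158, ω₃=0.467
apply F[15]=-15.000 → step 16: x=-0.347, v=-2.228, θ₁=-0.287, ω₁=1.302, θ₂=1.211, ω₂=5.669, θ₃=0.171, ω₃=0.790
apply F[16]=-15.000 → step 17: x=-0.393, v=-2.377, θ₁=-0.257, ω₁=1.689, θ₂=1.328, ω₂=5.930, θ₃=0.190, ω₃=1.176
apply F[17]=-15.000 → step 18: x=-0.442, v=-2.528, θ₁=-0.219, ω₁=2.118, θ₂=1.449, ω₂=6.176, θ₃=0.218, ω₃=1.626
apply F[18]=-15.000 → step 19: x=-0.494, v=-2.681, θ₁=-0.172, ω₁=2.589, θ₂=1.574, ω₂=6.392, θ₃=0.256, ω₃=2.133
apply F[19]=-15.000 → step 20: x=-0.549, v=-2.838, θ₁=-0.115, ω₁=3.096, θ₂=1.704, ω₂=6.557, θ₃=0.304, ω₃=2.686
apply F[20]=-15.000 → step 21: x=-0.607, v=-2.998, θ₁=-0.048, ω₁=3.628, θ₂=1.836, ω₂=6.642, θ₃=0.363, ω₃=3.262
apply F[21]=-15.000 → step 22: x=-0.669, v=-3.159, θ₁=0.030, ω₁=4.171, θ₂=1.969, ω₂=6.610, θ₃=0.434, ω₃=3.829
apply F[22]=-15.000 → step 23: x=-0.734, v=-3.321, θ₁=0.119, ω₁=4.701, θ₂=2.099, ω₂=6.421, θ₃=0.516, ω₃=4.346
apply F[23]=-15.000 → step 24: x=-0.802, v=-3.478, θ₁=0.218, ω₁=5.192, θ₂=2.224, ω₂=6.041, θ₃=0.608, ω₃=4.769
apply F[24]=-15.000 → step 25: x=-0.873, v=-3.625, θ₁=0.326, ω₁=5.621, θ₂=2.340, ω₂=5.452, θ₃=0.706, ω₃=5.062
Max |angle| over trajectory = 2.340 rad; bound = 1.012 → exceeded.

Answer: no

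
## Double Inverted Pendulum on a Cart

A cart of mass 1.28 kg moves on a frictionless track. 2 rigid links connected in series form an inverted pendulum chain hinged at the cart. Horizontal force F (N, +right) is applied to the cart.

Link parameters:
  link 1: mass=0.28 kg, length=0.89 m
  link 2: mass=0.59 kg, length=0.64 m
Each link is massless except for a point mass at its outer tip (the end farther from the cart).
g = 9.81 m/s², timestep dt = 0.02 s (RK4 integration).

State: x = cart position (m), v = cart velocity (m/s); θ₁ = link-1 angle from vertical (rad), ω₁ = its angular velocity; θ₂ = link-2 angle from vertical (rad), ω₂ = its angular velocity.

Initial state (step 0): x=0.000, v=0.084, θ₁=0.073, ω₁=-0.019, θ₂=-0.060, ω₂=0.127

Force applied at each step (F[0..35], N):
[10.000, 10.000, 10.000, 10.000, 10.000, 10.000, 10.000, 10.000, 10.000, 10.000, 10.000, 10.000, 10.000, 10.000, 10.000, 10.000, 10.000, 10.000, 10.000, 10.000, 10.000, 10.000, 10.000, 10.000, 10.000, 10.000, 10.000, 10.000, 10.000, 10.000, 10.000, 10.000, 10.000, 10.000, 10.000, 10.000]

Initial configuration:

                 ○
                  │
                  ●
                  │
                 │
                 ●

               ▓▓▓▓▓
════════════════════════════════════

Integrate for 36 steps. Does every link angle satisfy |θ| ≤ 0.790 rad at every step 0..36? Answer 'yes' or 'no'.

apply F[0]=+10.000 → step 1: x=0.003, v=0.230, θ₁=0.072, ω₁=-0.106, θ₂=-0.059, ω₂=0.000
apply F[1]=+10.000 → step 2: x=0.009, v=0.377, θ₁=0.069, ω₁=-0.195, θ₂=-0.060, ω₂=-0.124
apply F[2]=+10.000 → step 3: x=0.018, v=0.525, θ₁=0.064, ω₁=-0.286, θ₂=-0.064, ω₂=-0.247
apply F[3]=+10.000 → step 4: x=0.030, v=0.673, θ₁=0.057, ω₁=-0.381, θ₂=-0.070, ω₂=-0.367
apply F[4]=+10.000 → step 5: x=0.045, v=0.822, θ₁=0.049, ω₁=-0.479, θ₂=-0.078, ω₂=-0.486
apply F[5]=+10.000 → step 6: x=0.063, v=0.973, θ₁=0.038, ω₁=-0.583, θ₂=-0.089, ω₂=-0.602
apply F[6]=+10.000 → step 7: x=0.084, v=1.125, θ₁=0.025, ω₁=-0.693, θ₂=-0.102, ω₂=-0.715
apply F[7]=+10.000 → step 8: x=0.108, v=1.279, θ₁=0.010, ω₁=-0.809, θ₂=-0.118, ω₂=-0.825
apply F[8]=+10.000 → step 9: x=0.135, v=1.435, θ₁=-0.007, ω₁=-0.934, θ₂=-0.135, ω₂=-0.931
apply F[9]=+10.000 → step 10: x=0.166, v=1.593, θ₁=-0.027, ω₁=-1.068, θ₂=-0.155, ω₂=-1.032
apply F[10]=+10.000 → step 11: x=0.199, v=1.753, θ₁=-0.050, ω₁=-1.212, θ₂=-0.177, ω₂=-1.125
apply F[11]=+10.000 → step 12: x=0.236, v=1.915, θ₁=-0.076, ω₁=-1.368, θ₂=-0.200, ω₂=-1.210
apply F[12]=+10.000 → step 13: x=0.276, v=2.079, θ₁=-0.105, ω₁=-1.537, θ₂=-0.225, ω₂=-1.285
apply F[13]=+10.000 → step 14: x=0.319, v=2.245, θ₁=-0.137, ω₁=-1.720, θ₂=-0.251, ω₂=-1.347
apply F[14]=+10.000 → step 15: x=0.365, v=2.410, θ₁=-0.174, ω₁=-1.917, θ₂=-0.279, ω₂=-1.396
apply F[15]=+10.000 → step 16: x=0.415, v=2.576, θ₁=-0.214, ω₁=-2.127, θ₂=-0.307, ω₂=-1.429
apply F[16]=+10.000 → step 17: x=0.468, v=2.739, θ₁=-0.259, ω₁=-2.349, θ₂=-0.336, ω₂=-1.448
apply F[17]=+10.000 → step 18: x=0.525, v=2.898, θ₁=-0.308, ω₁=-2.581, θ₂=-0.365, ω₂=-1.454
apply F[18]=+10.000 → step 19: x=0.584, v=3.052, θ₁=-0.362, ω₁=-2.819, θ₂=-0.394, ω₂=-1.451
apply F[19]=+10.000 → step 20: x=0.647, v=3.196, θ₁=-0.421, ω₁=-3.055, θ₂=-0.423, ω₂=-1.448
apply F[20]=+10.000 → step 21: x=0.712, v=3.329, θ₁=-0.484, ω₁=-3.282, θ₂=-0.452, ω₂=-1.454
apply F[21]=+10.000 → step 22: x=0.780, v=3.448, θ₁=-0.552, ω₁=-3.492, θ₂=-0.481, ω₂=-1.482
apply F[22]=+10.000 → step 23: x=0.850, v=3.551, θ₁=-0.624, ω₁=-3.679, θ₂=-0.511, ω₂=-1.544
apply F[23]=+10.000 → step 24: x=0.922, v=3.638, θ₁=-0.699, ω₁=-3.836, θ₂=-0.543, ω₂=-1.652
apply F[24]=+10.000 → step 25: x=0.995, v=3.709, θ₁=-0.777, ω₁=-3.961, θ₂=-0.578, ω₂=-1.812
apply F[25]=+10.000 → step 26: x=1.070, v=3.765, θ₁=-0.857, ω₁=-4.054, θ₂=-0.616, ω₂=-2.028
apply F[26]=+10.000 → step 27: x=1.146, v=3.806, θ₁=-0.939, ω₁=-4.116, θ₂=-0.659, ω₂=-2.299
apply F[27]=+10.000 → step 28: x=1.222, v=3.834, θ₁=-1.022, ω₁=-4.149, θ₂=-0.708, ω₂=-2.621
apply F[28]=+10.000 → step 29: x=1.299, v=3.849, θ₁=-1.105, ω₁=-4.154, θ₂=-0.765, ω₂=-2.993
apply F[29]=+10.000 → step 30: x=1.376, v=3.851, θ₁=-1.188, ω₁=-4.132, θ₂=-0.828, ω₂=-3.407
apply F[30]=+10.000 → step 31: x=1.453, v=3.840, θ₁=-1.270, ω₁=-4.083, θ₂=-0.901, ω₂=-3.860
apply F[31]=+10.000 → step 32: x=1.530, v=3.814, θ₁=-1.351, ω₁=-4.009, θ₂=-0.983, ω₂=-4.345
apply F[32]=+10.000 → step 33: x=1.605, v=3.773, θ₁=-1.430, ω₁=-3.912, θ₂=-1.075, ω₂=-4.855
apply F[33]=+10.000 → step 34: x=1.680, v=3.712, θ₁=-1.507, ω₁=-3.797, θ₂=-1.177, ω₂=-5.380
apply F[34]=+10.000 → step 35: x=1.754, v=3.628, θ₁=-1.582, ω₁=-3.676, θ₂=-1.290, ω₂=-5.905
apply F[35]=+10.000 → step 36: x=1.825, v=3.518, θ₁=-1.654, ω₁=-3.569, θ₂=-1.413, ω₂=-6.408
Max |angle| over trajectory = 1.654 rad; bound = 0.790 → exceeded.

Answer: no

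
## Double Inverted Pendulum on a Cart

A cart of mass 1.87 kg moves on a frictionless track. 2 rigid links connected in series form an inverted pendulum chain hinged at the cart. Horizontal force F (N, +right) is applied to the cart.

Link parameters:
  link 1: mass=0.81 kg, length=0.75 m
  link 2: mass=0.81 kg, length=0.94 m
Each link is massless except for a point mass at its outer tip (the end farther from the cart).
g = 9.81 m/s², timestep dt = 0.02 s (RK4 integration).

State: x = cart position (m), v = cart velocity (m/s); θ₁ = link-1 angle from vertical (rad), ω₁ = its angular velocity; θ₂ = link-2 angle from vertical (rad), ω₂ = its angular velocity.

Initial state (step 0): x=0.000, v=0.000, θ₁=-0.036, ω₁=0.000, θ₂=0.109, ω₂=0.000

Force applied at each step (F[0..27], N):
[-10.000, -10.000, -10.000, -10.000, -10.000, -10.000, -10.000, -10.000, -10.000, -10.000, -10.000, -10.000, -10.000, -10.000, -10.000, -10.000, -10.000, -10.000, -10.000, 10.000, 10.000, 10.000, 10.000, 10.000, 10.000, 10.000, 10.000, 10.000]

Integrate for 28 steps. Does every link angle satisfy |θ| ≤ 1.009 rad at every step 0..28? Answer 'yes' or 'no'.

Answer: yes

Derivation:
apply F[0]=-10.000 → step 1: x=-0.001, v=-0.101, θ₁=-0.035, ω₁=0.088, θ₂=0.110, ω₂=0.060
apply F[1]=-10.000 → step 2: x=-0.004, v=-0.202, θ₁=-0.032, ω₁=0.177, θ₂=0.111, ω₂=0.120
apply F[2]=-10.000 → step 3: x=-0.009, v=-0.304, θ₁=-0.028, ω₁=0.268, θ₂=0.114, ω₂=0.179
apply F[3]=-10.000 → step 4: x=-0.016, v=-0.407, θ₁=-0.022, ω₁=0.363, θ₂=0.119, ω₂=0.237
apply F[4]=-10.000 → step 5: x=-0.025, v=-0.511, θ₁=-0.013, ω₁=0.462, θ₂=0.124, ω₂=0.293
apply F[5]=-10.000 → step 6: x=-0.037, v=-0.616, θ₁=-0.003, ω₁=0.567, θ₂=0.130, ω₂=0.347
apply F[6]=-10.000 → step 7: x=-0.050, v=-0.724, θ₁=0.009, ω₁=0.679, θ₂=0.138, ω₂=0.399
apply F[7]=-10.000 → step 8: x=-0.066, v=-0.833, θ₁=0.024, ω₁=0.799, θ₂=0.146, ω₂=0.447
apply F[8]=-10.000 → step 9: x=-0.083, v=-0.945, θ₁=0.041, ω₁=0.930, θ₂=0.156, ω₂=0.492
apply F[9]=-10.000 → step 10: x=-0.103, v=-1.060, θ₁=0.061, ω₁=1.071, θ₂=0.166, ω₂=0.531
apply F[10]=-10.000 → step 11: x=-0.126, v=-1.177, θ₁=0.084, ω₁=1.225, θ₂=0.177, ω₂=0.566
apply F[11]=-10.000 → step 12: x=-0.151, v=-1.297, θ₁=0.110, ω₁=1.392, θ₂=0.188, ω₂=0.594
apply F[12]=-10.000 → step 13: x=-0.178, v=-1.419, θ₁=0.140, ω₁=1.574, θ₂=0.200, ω₂=0.615
apply F[13]=-10.000 → step 14: x=-0.207, v=-1.543, θ₁=0.173, ω₁=1.770, θ₂=0.213, ω₂=0.628
apply F[14]=-10.000 → step 15: x=-0.239, v=-1.669, θ₁=0.211, ω₁=1.980, θ₂=0.226, ω₂=0.635
apply F[15]=-10.000 → step 16: x=-0.274, v=-1.794, θ₁=0.253, ω₁=2.202, θ₂=0.238, ω₂=0.635
apply F[16]=-10.000 → step 17: x=-0.311, v=-1.917, θ₁=0.299, ω₁=2.434, θ₂=0.251, ω₂=0.631
apply F[17]=-10.000 → step 18: x=-0.351, v=-2.037, θ₁=0.350, ω₁=2.672, θ₂=0.264, ω₂=0.624
apply F[18]=-10.000 → step 19: x=-0.393, v=-2.150, θ₁=0.406, ω₁=2.911, θ₂=0.276, ω₂=0.620
apply F[19]=+10.000 → step 20: x=-0.435, v=-2.072, θ₁=0.464, ω₁=2.941, θ₂=0.288, ω₂=0.595
apply F[20]=+10.000 → step 21: x=-0.475, v=-1.994, θ₁=0.524, ω₁=2.992, θ₂=0.300, ω₂=0.565
apply F[21]=+10.000 → step 22: x=-0.515, v=-1.916, θ₁=0.584, ω₁=3.061, θ₂=0.311, ω₂=0.531
apply F[22]=+10.000 → step 23: x=-0.552, v=-1.836, θ₁=0.646, ω₁=3.144, θ₂=0.321, ω₂=0.497
apply F[23]=+10.000 → step 24: x=-0.588, v=-1.754, θ₁=0.710, ω₁=3.241, θ₂=0.331, ω₂=0.464
apply F[24]=+10.000 → step 25: x=-0.622, v=-1.667, θ₁=0.776, ω₁=3.347, θ₂=0.340, ω₂=0.436
apply F[25]=+10.000 → step 26: x=-0.655, v=-1.574, θ₁=0.844, ω₁=3.463, θ₂=0.348, ω₂=0.415
apply F[26]=+10.000 → step 27: x=-0.685, v=-1.474, θ₁=0.914, ω₁=3.585, θ₂=0.356, ω₂=0.403
apply F[27]=+10.000 → step 28: x=-0.714, v=-1.367, θ₁=0.987, ω₁=3.714, θ₂=0.364, ω₂=0.403
Max |angle| over trajectory = 0.987 rad; bound = 1.009 → within bound.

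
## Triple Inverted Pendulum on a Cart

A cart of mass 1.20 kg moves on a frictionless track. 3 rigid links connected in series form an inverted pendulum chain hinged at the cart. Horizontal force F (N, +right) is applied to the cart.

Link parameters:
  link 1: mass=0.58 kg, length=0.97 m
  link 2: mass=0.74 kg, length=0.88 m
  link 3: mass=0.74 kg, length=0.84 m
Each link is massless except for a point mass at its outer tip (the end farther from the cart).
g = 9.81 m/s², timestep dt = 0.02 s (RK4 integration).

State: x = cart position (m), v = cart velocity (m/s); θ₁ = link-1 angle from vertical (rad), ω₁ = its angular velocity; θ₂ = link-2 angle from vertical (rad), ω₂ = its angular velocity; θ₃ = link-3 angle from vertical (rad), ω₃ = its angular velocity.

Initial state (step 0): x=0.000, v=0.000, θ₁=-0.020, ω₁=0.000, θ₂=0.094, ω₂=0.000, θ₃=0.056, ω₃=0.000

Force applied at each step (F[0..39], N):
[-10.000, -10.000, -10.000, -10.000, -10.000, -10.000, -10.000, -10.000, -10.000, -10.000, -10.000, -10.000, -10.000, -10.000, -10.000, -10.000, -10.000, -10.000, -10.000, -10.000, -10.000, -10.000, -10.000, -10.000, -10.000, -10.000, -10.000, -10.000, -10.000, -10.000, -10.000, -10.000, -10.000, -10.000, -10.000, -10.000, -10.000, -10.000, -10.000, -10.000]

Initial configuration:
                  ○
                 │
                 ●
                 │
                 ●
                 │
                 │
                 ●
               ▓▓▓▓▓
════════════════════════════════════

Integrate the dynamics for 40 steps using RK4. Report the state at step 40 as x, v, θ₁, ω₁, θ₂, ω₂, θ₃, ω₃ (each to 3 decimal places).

apply F[0]=-10.000 → step 1: x=-0.002, v=-0.160, θ₁=-0.019, ω₁=0.104, θ₂=0.095, ω₂=0.097, θ₃=0.056, ω₃=-0.017
apply F[1]=-10.000 → step 2: x=-0.006, v=-0.321, θ₁=-0.016, ω₁=0.209, θ₂=0.098, ω₂=0.193, θ₃=0.055, ω₃=-0.036
apply F[2]=-10.000 → step 3: x=-0.014, v=-0.483, θ₁=-0.011, ω₁=0.318, θ₂=0.103, ω₂=0.290, θ₃=0.054, ω₃=-0.056
apply F[3]=-10.000 → step 4: x=-0.026, v=-0.648, θ₁=-0.003, ω₁=0.431, θ₂=0.109, ω₂=0.386, θ₃=0.053, ω₃=-0.079
apply F[4]=-10.000 → step 5: x=-0.040, v=-0.815, θ₁=0.007, ω₁=0.551, θ₂=0.118, ω₂=0.481, θ₃=0.051, ω₃=-0.105
apply F[5]=-10.000 → step 6: x=-0.058, v=-0.985, θ₁=0.019, ω₁=0.679, θ₂=0.129, ω₂=0.574, θ₃=0.049, ω₃=-0.136
apply F[6]=-10.000 → step 7: x=-0.080, v=-1.160, θ₁=0.034, ω₁=0.816, θ₂=0.141, ω₂=0.664, θ₃=0.046, ω₃=-0.170
apply F[7]=-10.000 → step 8: x=-0.105, v=-1.338, θ₁=0.052, ω₁=0.965, θ₂=0.155, ω₂=0.751, θ₃=0.042, ω₃=-0.209
apply F[8]=-10.000 → step 9: x=-0.133, v=-1.521, θ₁=0.073, ω₁=1.127, θ₂=0.171, ω₂=0.832, θ₃=0.037, ω₃=-0.251
apply F[9]=-10.000 → step 10: x=-0.166, v=-1.707, θ₁=0.097, ω₁=1.303, θ₂=0.188, ω₂=0.905, θ₃=0.032, ω₃=-0.296
apply F[10]=-10.000 → step 11: x=-0.202, v=-1.896, θ₁=0.125, ω₁=1.493, θ₂=0.207, ω₂=0.969, θ₃=0.025, ω₃=-0.342
apply F[11]=-10.000 → step 12: x=-0.242, v=-2.087, θ₁=0.157, ω₁=1.697, θ₂=0.227, ω₂=1.020, θ₃=0.018, ω₃=-0.385
apply F[12]=-10.000 → step 13: x=-0.285, v=-2.277, θ₁=0.193, ω₁=1.913, θ₂=0.248, ω₂=1.058, θ₃=0.010, ω₃=-0.423
apply F[13]=-10.000 → step 14: x=-0.333, v=-2.464, θ₁=0.233, ω₁=2.137, θ₂=0.269, ω₂=1.081, θ₃=0.001, ω₃=-0.452
apply F[14]=-10.000 → step 15: x=-0.384, v=-2.643, θ₁=0.278, ω₁=2.365, θ₂=0.291, ω₂=1.090, θ₃=-0.008, ω₃=-0.466
apply F[15]=-10.000 → step 16: x=-0.438, v=-2.810, θ₁=0.328, ω₁=2.590, θ₂=0.313, ω₂=1.088, θ₃=-0.017, ω₃=-0.463
apply F[16]=-10.000 → step 17: x=-0.496, v=-2.962, θ₁=0.382, ω₁=2.805, θ₂=0.335, ω₂=1.080, θ₃=-0.026, ω₃=-0.439
apply F[17]=-10.000 → step 18: x=-0.557, v=-3.096, θ₁=0.440, ω₁=3.004, θ₂=0.356, ω₂=1.072, θ₃=-0.035, ω₃=-0.394
apply F[18]=-10.000 → step 19: x=-0.620, v=-3.210, θ₁=0.502, ω₁=3.181, θ₂=0.377, ω₂=1.071, θ₃=-0.042, ω₃=-0.328
apply F[19]=-10.000 → step 20: x=-0.685, v=-3.303, θ₁=0.567, ω₁=3.334, θ₂=0.399, ω₂=1.084, θ₃=-0.048, ω₃=-0.243
apply F[20]=-10.000 → step 21: x=-0.752, v=-3.376, θ₁=0.635, ω₁=3.462, θ₂=0.421, ω₂=1.115, θ₃=-0.052, ω₃=-0.142
apply F[21]=-10.000 → step 22: x=-0.820, v=-3.430, θ₁=0.705, ω₁=3.568, θ₂=0.444, ω₂=1.167, θ₃=-0.053, ω₃=-0.029
apply F[22]=-10.000 → step 23: x=-0.889, v=-3.468, θ₁=0.778, ω₁=3.654, θ₂=0.468, ω₂=1.242, θ₃=-0.053, ω₃=0.095
apply F[23]=-10.000 → step 24: x=-0.958, v=-3.491, θ₁=0.851, ω₁=3.723, θ₂=0.494, ω₂=1.340, θ₃=-0.049, ω₃=0.227
apply F[24]=-10.000 → step 25: x=-1.028, v=-3.500, θ₁=0.926, ω₁=3.778, θ₂=0.522, ω₂=1.460, θ₃=-0.043, ω₃=0.366
apply F[25]=-10.000 → step 26: x=-1.098, v=-3.498, θ₁=1.002, ω₁=3.821, θ₂=0.552, ω₂=1.602, θ₃=-0.035, ω₃=0.511
apply F[26]=-10.000 → step 27: x=-1.168, v=-3.485, θ₁=1.079, ω₁=3.854, θ₂=0.586, ω₂=1.764, θ₃=-0.023, ω₃=0.662
apply F[27]=-10.000 → step 28: x=-1.238, v=-3.461, θ₁=1.157, ω₁=3.877, θ₂=0.623, ω₂=1.943, θ₃=-0.008, ω₃=0.820
apply F[28]=-10.000 → step 29: x=-1.307, v=-3.428, θ₁=1.234, ω₁=3.892, θ₂=0.664, ω₂=2.140, θ₃=0.010, ω₃=0.987
apply F[29]=-10.000 → step 30: x=-1.375, v=-3.386, θ₁=1.312, ω₁=3.897, θ₂=0.708, ω₂=2.351, θ₃=0.031, ω₃=1.163
apply F[30]=-10.000 → step 31: x=-1.442, v=-3.336, θ₁=1.390, ω₁=3.893, θ₂=0.758, ω₂=2.576, θ₃=0.057, ω₃=1.352
apply F[31]=-10.000 → step 32: x=-1.508, v=-3.276, θ₁=1.468, ω₁=3.879, θ₂=0.812, ω₂=2.812, θ₃=0.086, ω₃=1.555
apply F[32]=-10.000 → step 33: x=-1.573, v=-3.209, θ₁=1.545, ω₁=3.853, θ₂=0.870, ω₂=3.057, θ₃=0.119, ω₃=1.775
apply F[33]=-10.000 → step 34: x=-1.636, v=-3.133, θ₁=1.622, ω₁=3.813, θ₂=0.934, ω₂=3.310, θ₃=0.157, ω₃=2.017
apply F[34]=-10.000 → step 35: x=-1.698, v=-3.049, θ₁=1.698, ω₁=3.759, θ₂=1.003, ω₂=3.567, θ₃=0.200, ω₃=2.282
apply F[35]=-10.000 → step 36: x=-1.758, v=-2.957, θ₁=1.772, ω₁=3.689, θ₂=1.077, ω₂=3.825, θ₃=0.248, ω₃=2.575
apply F[36]=-10.000 → step 37: x=-1.816, v=-2.858, θ₁=1.845, ω₁=3.601, θ₂=1.156, ω₂=4.080, θ₃=0.303, ω₃=2.901
apply F[37]=-10.000 → step 38: x=-1.873, v=-2.749, θ₁=1.916, ω₁=3.496, θ₂=1.240, ω₂=4.327, θ₃=0.364, ω₃=3.263
apply F[38]=-10.000 → step 39: x=-1.926, v=-2.632, θ₁=1.985, ω₁=3.373, θ₂=1.329, ω₂=4.561, θ₃=0.434, ω₃=3.666
apply F[39]=-10.000 → step 40: x=-1.978, v=-2.506, θ₁=2.051, ω₁=3.233, θ₂=1.422, ω₂=4.773, θ₃=0.511, ω₃=4.116

Answer: x=-1.978, v=-2.506, θ₁=2.051, ω₁=3.233, θ₂=1.422, ω₂=4.773, θ₃=0.511, ω₃=4.116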